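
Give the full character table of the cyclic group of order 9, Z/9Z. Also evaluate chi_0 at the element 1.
Character table of Z/9Z (irreps indexed chi_0,...,chi_8 with chi_k(m) = zeta_9^(k*m), zeta_9 = exp(2*pi*i/9)):
  irrep \ class  {0} (size 1)  {1} (size 1)    {2} (size 1)    {3} (size 1)    {4} (size 1)    {5} (size 1)    {6} (size 1)    {7} (size 1)    {8} (size 1)  
  chi_0          1             1               1               1               1               1               1               1               1             
  chi_1          1             exp(2*I*pi/9)   exp(4*I*pi/9)   exp(2*I*pi/3)   exp(8*I*pi/9)   exp(-8*I*pi/9)  exp(-2*I*pi/3)  exp(-4*I*pi/9)  exp(-2*I*pi/9)
  chi_2          1             exp(4*I*pi/9)   exp(8*I*pi/9)   exp(-2*I*pi/3)  exp(-2*I*pi/9)  exp(2*I*pi/9)   exp(2*I*pi/3)   exp(-8*I*pi/9)  exp(-4*I*pi/9)
  chi_3          1             exp(2*I*pi/3)   exp(-2*I*pi/3)  1               exp(2*I*pi/3)   exp(-2*I*pi/3)  1               exp(2*I*pi/3)   exp(-2*I*pi/3)
  chi_4          1             exp(8*I*pi/9)   exp(-2*I*pi/9)  exp(2*I*pi/3)   exp(-4*I*pi/9)  exp(4*I*pi/9)   exp(-2*I*pi/3)  exp(2*I*pi/9)   exp(-8*I*pi/9)
  chi_5          1             exp(-8*I*pi/9)  exp(2*I*pi/9)   exp(-2*I*pi/3)  exp(4*I*pi/9)   exp(-4*I*pi/9)  exp(2*I*pi/3)   exp(-2*I*pi/9)  exp(8*I*pi/9) 
  chi_6          1             exp(-2*I*pi/3)  exp(2*I*pi/3)   1               exp(-2*I*pi/3)  exp(2*I*pi/3)   1               exp(-2*I*pi/3)  exp(2*I*pi/3) 
  chi_7          1             exp(-4*I*pi/9)  exp(-8*I*pi/9)  exp(2*I*pi/3)   exp(2*I*pi/9)   exp(-2*I*pi/9)  exp(-2*I*pi/3)  exp(8*I*pi/9)   exp(4*I*pi/9) 
  chi_8          1             exp(-2*I*pi/9)  exp(-4*I*pi/9)  exp(-2*I*pi/3)  exp(-8*I*pi/9)  exp(8*I*pi/9)   exp(2*I*pi/3)   exp(4*I*pi/9)   exp(2*I*pi/9) 

Spot check: chi_0(1) = zeta_9^(0*1) = zeta_9^0 = 1.

Working: Z/9Z is abelian, so all 9 irreducible complex representations are 1-dimensional. They are given by chi_k(m) = zeta_9^(k*m) for k = 0,...,8. Row orthogonality: sum_m chi_k(m) conj(chi_l(m)) = 9 * [k = l].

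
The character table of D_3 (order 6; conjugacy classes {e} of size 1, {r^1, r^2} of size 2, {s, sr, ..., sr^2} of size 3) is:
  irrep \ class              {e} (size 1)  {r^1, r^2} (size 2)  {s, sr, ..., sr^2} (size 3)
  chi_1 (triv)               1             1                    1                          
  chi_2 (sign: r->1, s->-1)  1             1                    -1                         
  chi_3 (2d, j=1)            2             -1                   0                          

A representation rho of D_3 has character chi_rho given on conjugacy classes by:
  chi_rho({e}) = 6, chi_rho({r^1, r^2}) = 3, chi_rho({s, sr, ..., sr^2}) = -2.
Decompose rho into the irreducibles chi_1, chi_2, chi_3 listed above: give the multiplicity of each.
Multiplicities: chi_1: 1, chi_2: 3, chi_3: 1.

Use <chi_rho, chi> = (1/|G|) sum_C |C| * chi_rho(C) * conj(chi(C)) with |G| = 6 for each irreducible chi in the table:
  <chi_rho, chi_1> = (1/6)[1*(6)*conj(1) + 2*(3)*conj(1) + 3*(-2)*conj(1)]
      = (1/6)[(6) + (6) + (-6)] = 6/6 = 1
  <chi_rho, chi_2> = (1/6)[1*(6)*conj(1) + 2*(3)*conj(1) + 3*(-2)*conj(-1)]
      = (1/6)[(6) + (6) + (6)] = 18/6 = 3
  <chi_rho, chi_3> = (1/6)[1*(6)*conj(2) + 2*(3)*conj(-1) + 3*(-2)*conj(0)]
      = (1/6)[(12) + (-6) + (0)] = 6/6 = 1
Dimension check: dim(rho) = sum (mult * dim) = 1*1 + 3*1 + 1*2 = 6 = chi_rho(e) = 6.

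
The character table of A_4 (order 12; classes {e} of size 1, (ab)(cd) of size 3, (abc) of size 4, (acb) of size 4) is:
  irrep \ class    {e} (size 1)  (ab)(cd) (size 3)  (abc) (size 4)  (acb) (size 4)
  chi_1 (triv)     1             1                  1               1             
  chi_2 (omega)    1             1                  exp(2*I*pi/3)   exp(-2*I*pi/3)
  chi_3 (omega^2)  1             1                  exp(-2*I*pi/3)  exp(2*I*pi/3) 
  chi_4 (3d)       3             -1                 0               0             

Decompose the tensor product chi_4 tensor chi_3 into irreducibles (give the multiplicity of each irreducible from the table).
chi_4 tensor chi_3 = chi_4 (all other irreducibles have multiplicity 0).

The character of a tensor product is the pointwise product (chi_4 * chi_3)(C) = chi_4(C) * chi_3(C):
  {e}: (3)*(1), (ab)(cd): (-1)*(1), (abc): (0)*(exp(-2*I*pi/3)), (acb): (0)*(exp(2*I*pi/3))
so (chi_4 * chi_3) takes values
  {e} -> 3, (ab)(cd) -> -1, (abc) -> 0, (acb) -> 0.
Now take the inner product of this character with each irreducible chi from the table, <chi_4*chi_3, chi> = (1/12) sum_C |C| (chi_4*chi_3)(C) conj(chi(C)):
  <chi_4*chi_3, chi_1> = (1/12)[1*(3)*conj(1) + 3*(-1)*conj(1) + 4*(0)*conj(1) + 4*(0)*conj(1)]
      = (1/12)[(3) + (-3) + (0) + (0)] = 0/12 = 0
  <chi_4*chi_3, chi_2> = (1/12)[1*(3)*conj(1) + 3*(-1)*conj(1) + 4*(0)*conj(exp(2*I*pi/3)) + 4*(0)*conj(exp(-2*I*pi/3))]
      = (1/12)[(3) + (-3) + (0) + (0)] = 0/12 = 0
  <chi_4*chi_3, chi_3> = (1/12)[1*(3)*conj(1) + 3*(-1)*conj(1) + 4*(0)*conj(exp(-2*I*pi/3)) + 4*(0)*conj(exp(2*I*pi/3))]
      = (1/12)[(3) + (-3) + (0) + (0)] = 0/12 = 0
  <chi_4*chi_3, chi_4> = (1/12)[1*(3)*conj(3) + 3*(-1)*conj(-1) + 4*(0)*conj(0) + 4*(0)*conj(0)]
      = (1/12)[(9) + (3) + (0) + (0)] = 12/12 = 1
(Exp terms are combined using exp(i*s)*conj(exp(i*t)) = exp(i*(s-t)), and sums of them are collapsed using the identity that for every m > 1 the m distinct m-th roots of unity sum to 0, e.g. 1 + exp(2*I*pi/3) + exp(-2*I*pi/3) = 0.)
Hence the multiplicities are chi_4: 1. Dimension check: dim(chi_4)*dim(chi_3) = 3*1 = 3 and sum (mult * dim) = 1*3 = 3.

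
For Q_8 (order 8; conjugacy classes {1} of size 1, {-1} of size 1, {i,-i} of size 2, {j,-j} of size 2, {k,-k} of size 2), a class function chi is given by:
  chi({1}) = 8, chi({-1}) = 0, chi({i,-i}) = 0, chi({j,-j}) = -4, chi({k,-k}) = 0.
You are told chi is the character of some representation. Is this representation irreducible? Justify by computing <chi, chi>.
Not irreducible (reducible): <chi, chi> = 12 > 1.

Why: <chi, chi> = (1/|G|) sum_C |C| * |chi(C)|^2 = (1/8)[1*|8|^2 + 1*|0|^2 + 2*|0|^2 + 2*|-4|^2 + 2*|0|^2]
  = (1/8)[(64) + (0) + (0) + (32) + (0)] = 96/8 = 12.
A character is irreducible iff <chi, chi> = 1, so this representation is reducible.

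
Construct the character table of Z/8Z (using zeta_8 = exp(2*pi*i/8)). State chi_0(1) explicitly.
Character table of Z/8Z (irreps indexed chi_0,...,chi_7 with chi_k(m) = zeta_8^(k*m), zeta_8 = exp(2*pi*i/8)):
  irrep \ class  {0} (size 1)  {1} (size 1)    {2} (size 1)  {3} (size 1)    {4} (size 1)  {5} (size 1)    {6} (size 1)  {7} (size 1)  
  chi_0          1             1               1             1               1             1               1             1             
  chi_1          1             exp(I*pi/4)     I             exp(3*I*pi/4)   -1            exp(-3*I*pi/4)  -I            exp(-I*pi/4)  
  chi_2          1             I               -1            -I              1             I               -1            -I            
  chi_3          1             exp(3*I*pi/4)   -I            exp(I*pi/4)     -1            exp(-I*pi/4)    I             exp(-3*I*pi/4)
  chi_4          1             -1              1             -1              1             -1              1             -1            
  chi_5          1             exp(-3*I*pi/4)  I             exp(-I*pi/4)    -1            exp(I*pi/4)     -I            exp(3*I*pi/4) 
  chi_6          1             -I              -1            I               1             -I              -1            I             
  chi_7          1             exp(-I*pi/4)    -I            exp(-3*I*pi/4)  -1            exp(3*I*pi/4)   I             exp(I*pi/4)   

Spot check: chi_0(1) = zeta_8^(0*1) = zeta_8^0 = 1.

Solution. Z/8Z is abelian, so all 8 irreducible complex representations are 1-dimensional. They are given by chi_k(m) = zeta_8^(k*m) for k = 0,...,7. Row orthogonality: sum_m chi_k(m) conj(chi_l(m)) = 8 * [k = l].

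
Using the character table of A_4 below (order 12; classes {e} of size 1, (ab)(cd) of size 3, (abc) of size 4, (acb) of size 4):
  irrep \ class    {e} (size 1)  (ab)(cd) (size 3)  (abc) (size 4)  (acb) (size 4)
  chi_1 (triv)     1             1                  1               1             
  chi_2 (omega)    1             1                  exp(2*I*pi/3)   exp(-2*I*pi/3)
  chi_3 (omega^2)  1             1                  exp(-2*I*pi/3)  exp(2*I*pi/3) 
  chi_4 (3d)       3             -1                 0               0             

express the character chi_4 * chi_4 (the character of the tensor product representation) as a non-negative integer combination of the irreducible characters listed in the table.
chi_4 tensor chi_4 = chi_1 + chi_2 + chi_3 + 2*chi_4 (all other irreducibles have multiplicity 0).

Justification: The character of a tensor product is the pointwise product (chi_4 * chi_4)(C) = chi_4(C) * chi_4(C):
  {e}: (3)*(3), (ab)(cd): (-1)*(-1), (abc): (0)*(0), (acb): (0)*(0)
so (chi_4 * chi_4) takes values
  {e} -> 9, (ab)(cd) -> 1, (abc) -> 0, (acb) -> 0.
Now take the inner product of this character with each irreducible chi from the table, <chi_4*chi_4, chi> = (1/12) sum_C |C| (chi_4*chi_4)(C) conj(chi(C)):
  <chi_4*chi_4, chi_1> = (1/12)[1*(9)*conj(1) + 3*(1)*conj(1) + 4*(0)*conj(1) + 4*(0)*conj(1)]
      = (1/12)[(9) + (3) + (0) + (0)] = 12/12 = 1
  <chi_4*chi_4, chi_2> = (1/12)[1*(9)*conj(1) + 3*(1)*conj(1) + 4*(0)*conj(exp(2*I*pi/3)) + 4*(0)*conj(exp(-2*I*pi/3))]
      = (1/12)[(9) + (3) + (0) + (0)] = 12/12 = 1
  <chi_4*chi_4, chi_3> = (1/12)[1*(9)*conj(1) + 3*(1)*conj(1) + 4*(0)*conj(exp(-2*I*pi/3)) + 4*(0)*conj(exp(2*I*pi/3))]
      = (1/12)[(9) + (3) + (0) + (0)] = 12/12 = 1
  <chi_4*chi_4, chi_4> = (1/12)[1*(9)*conj(3) + 3*(1)*conj(-1) + 4*(0)*conj(0) + 4*(0)*conj(0)]
      = (1/12)[(27) + (-3) + (0) + (0)] = 24/12 = 2
(Exp terms are combined using exp(i*s)*conj(exp(i*t)) = exp(i*(s-t)), and sums of them are collapsed using the identity that for every m > 1 the m distinct m-th roots of unity sum to 0, e.g. 1 + exp(2*I*pi/3) + exp(-2*I*pi/3) = 0.)
Hence the multiplicities are chi_1: 1, chi_2: 1, chi_3: 1, chi_4: 2. Dimension check: dim(chi_4)*dim(chi_4) = 3*3 = 9 and sum (mult * dim) = 1*1 + 1*1 + 1*1 + 2*3 = 9.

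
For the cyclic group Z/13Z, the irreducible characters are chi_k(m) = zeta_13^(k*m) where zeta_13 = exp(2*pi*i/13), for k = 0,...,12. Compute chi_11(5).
chi_11(5) = zeta_13^55 = exp(6*I*pi/13)

Explanation: chi_11(5) = zeta_13^(11*5) = zeta_13^55. Since zeta_13^13 = 1, this equals zeta_13^3 = exp(2*pi*i*3/13) = exp(6*I*pi/13).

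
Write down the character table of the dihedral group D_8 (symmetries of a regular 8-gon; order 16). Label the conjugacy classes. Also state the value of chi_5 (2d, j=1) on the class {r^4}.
Conjugacy classes: {e} of size 1, {r^4} of size 1, {r^1, r^7} of size 2, {r^2, r^6} of size 2, {r^3, r^5} of size 2, {s, sr^2, ...} of size 4, {sr, sr^3, ...} of size 4.
Character table:
  irrep \ class              {e} (size 1)  {r^4} (size 1)  {r^1, r^7} (size 2)  {r^2, r^6} (size 2)  {r^3, r^5} (size 2)  {s, sr^2, ...} (size 4)  {sr, sr^3, ...} (size 4)
  chi_1 (triv)               1             1               1                    1                    1                    1                        1                       
  chi_2 (sign: r->1, s->-1)  1             1               1                    1                    1                    -1                       -1                      
  chi_3 (r->-1, s->1)        1             1               -1                   1                    -1                   1                        -1                      
  chi_4 (r->-1, s->-1)       1             1               -1                   1                    -1                   -1                       1                       
  chi_5 (2d, j=1)            2             -2              sqrt(2)              0                    -sqrt(2)             0                        0                       
  chi_6 (2d, j=2)            2             2               0                    -2                   0                    0                        0                       
  chi_7 (2d, j=3)            2             -2              -sqrt(2)             0                    sqrt(2)              0                        0                       

Spot check: chi_5 (2d, j=1) on {r^4} = -2.

Explanation: D_8 has order 2*8 = 16 with 7 conjugacy classes, hence 7 irreducibles. Sum of squared dims 1 + 1 + 1 + 1 + 4 + 4 + 4 = 16 = |G|. Linear characters come from the abelianisation; the 2-dimensional irreps have character r^k -> 2*cos(2*pi*j*k/8), reflections -> 0.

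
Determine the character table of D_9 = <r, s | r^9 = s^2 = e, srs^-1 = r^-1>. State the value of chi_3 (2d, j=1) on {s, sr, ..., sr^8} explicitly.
Conjugacy classes: {e} of size 1, {r^1, r^8} of size 2, {r^2, r^7} of size 2, {r^3, r^6} of size 2, {r^4, r^5} of size 2, {s, sr, ..., sr^8} of size 9.
Character table:
  irrep \ class              {e} (size 1)  {r^1, r^8} (size 2)  {r^2, r^7} (size 2)  {r^3, r^6} (size 2)  {r^4, r^5} (size 2)  {s, sr, ..., sr^8} (size 9)
  chi_1 (triv)               1             1                    1                    1                    1                    1                          
  chi_2 (sign: r->1, s->-1)  1             1                    1                    1                    1                    -1                         
  chi_3 (2d, j=1)            2             2*cos(2*pi/9)        2*cos(4*pi/9)        -1                   -2*cos(pi/9)         0                          
  chi_4 (2d, j=2)            2             2*cos(4*pi/9)        -2*cos(pi/9)         -1                   2*cos(2*pi/9)        0                          
  chi_5 (2d, j=3)            2             -1                   -1                   2                    -1                   0                          
  chi_6 (2d, j=4)            2             -2*cos(pi/9)         2*cos(2*pi/9)        -1                   2*cos(4*pi/9)        0                          

Spot check: chi_3 (2d, j=1) on {s, sr, ..., sr^8} = 0.

Justification: D_9 has order 2*9 = 18 with 6 conjugacy classes, hence 6 irreducibles. Sum of squared dims 1 + 1 + 4 + 4 + 4 + 4 = 18 = |G|. Linear characters come from the abelianisation; the 2-dimensional irreps have character r^k -> 2*cos(2*pi*j*k/9), reflections -> 0.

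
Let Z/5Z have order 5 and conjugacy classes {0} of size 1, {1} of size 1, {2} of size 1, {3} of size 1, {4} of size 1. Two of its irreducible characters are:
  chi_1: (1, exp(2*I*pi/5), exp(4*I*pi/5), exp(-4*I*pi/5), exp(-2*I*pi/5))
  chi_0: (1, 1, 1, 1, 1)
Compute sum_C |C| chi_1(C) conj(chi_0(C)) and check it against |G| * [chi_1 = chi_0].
Sum = 0; so <chi_1, chi_0> = 0 (distinct irreducibles are orthogonal).

Reasoning: Compute term by term over conjugacy classes (|C| * chi_1(C) * conj(chi_0(C))):
  1*(1)*conj(1) + 1*(exp(2*I*pi/5))*conj(1) + 1*(exp(4*I*pi/5))*conj(1) + 1*(exp(-4*I*pi/5))*conj(1) + 1*(exp(-2*I*pi/5))*conj(1)
  = (1) + (exp(2*I*pi/5)) + (exp(4*I*pi/5)) + (exp(-4*I*pi/5)) + (exp(-2*I*pi/5))
  = 0.
(Exp terms are combined using exp(i*s)*conj(exp(i*t)) = exp(i*(s-t)), and sums of them are collapsed using the identity that for every m > 1 the m distinct m-th roots of unity sum to 0, e.g. 1 + exp(2*I*pi/3) + exp(-2*I*pi/3) = 0.)
Dividing by |G| = 5 gives 0/5 = 0, matching the row-orthogonality relation <chi_1, chi_0> = [chi_1 = chi_0].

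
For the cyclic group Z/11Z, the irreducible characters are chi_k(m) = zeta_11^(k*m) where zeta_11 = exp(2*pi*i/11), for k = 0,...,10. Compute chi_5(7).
chi_5(7) = zeta_11^35 = exp(4*I*pi/11)

Solution. chi_5(7) = zeta_11^(5*7) = zeta_11^35. Since zeta_11^11 = 1, this equals zeta_11^2 = exp(2*pi*i*2/11) = exp(4*I*pi/11).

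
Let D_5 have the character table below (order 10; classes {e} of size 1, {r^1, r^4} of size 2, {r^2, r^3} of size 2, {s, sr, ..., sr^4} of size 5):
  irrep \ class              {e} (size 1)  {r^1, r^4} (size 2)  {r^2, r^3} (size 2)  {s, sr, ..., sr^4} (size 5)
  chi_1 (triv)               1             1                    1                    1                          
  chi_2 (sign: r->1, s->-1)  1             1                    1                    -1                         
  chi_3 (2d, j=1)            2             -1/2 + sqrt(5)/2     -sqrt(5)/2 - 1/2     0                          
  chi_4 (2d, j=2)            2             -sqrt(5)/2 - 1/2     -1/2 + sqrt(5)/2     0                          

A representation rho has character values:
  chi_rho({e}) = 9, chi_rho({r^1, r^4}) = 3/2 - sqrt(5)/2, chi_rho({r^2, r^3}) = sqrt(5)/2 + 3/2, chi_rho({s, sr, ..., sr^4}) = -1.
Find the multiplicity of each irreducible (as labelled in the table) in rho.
Multiplicities: chi_1: 1, chi_2: 2, chi_3: 1, chi_4: 2.

Proof sketch: Use <chi_rho, chi> = (1/|G|) sum_C |C| * chi_rho(C) * conj(chi(C)) with |G| = 10 for each irreducible chi in the table:
  <chi_rho, chi_1> = (1/10)[1*(9)*conj(1) + 2*(3/2 - sqrt(5)/2)*conj(1) + 2*(sqrt(5)/2 + 3/2)*conj(1) + 5*(-1)*conj(1)]
      = (1/10)[(9) + (3 - sqrt(5)) + (sqrt(5) + 3) + (-5)] = 10/10 = 1
  <chi_rho, chi_2> = (1/10)[1*(9)*conj(1) + 2*(3/2 - sqrt(5)/2)*conj(1) + 2*(sqrt(5)/2 + 3/2)*conj(1) + 5*(-1)*conj(-1)]
      = (1/10)[(9) + (3 - sqrt(5)) + (sqrt(5) + 3) + (5)] = 20/10 = 2
  <chi_rho, chi_3> = (1/10)[1*(9)*conj(2) + 2*(3/2 - sqrt(5)/2)*conj(-1/2 + sqrt(5)/2) + 2*(sqrt(5)/2 + 3/2)*conj(-sqrt(5)/2 - 1/2) + 5*(-1)*conj(0)]
      = (1/10)[(18) + (-4 + 2*sqrt(5)) + (-2*sqrt(5) - 4) + (0)] = 10/10 = 1
  <chi_rho, chi_4> = (1/10)[1*(9)*conj(2) + 2*(3/2 - sqrt(5)/2)*conj(-sqrt(5)/2 - 1/2) + 2*(sqrt(5)/2 + 3/2)*conj(-1/2 + sqrt(5)/2) + 5*(-1)*conj(0)]
      = (1/10)[(18) + (1 - sqrt(5)) + (1 + sqrt(5)) + (0)] = 20/10 = 2
Dimension check: dim(rho) = sum (mult * dim) = 1*1 + 2*1 + 1*2 + 2*2 = 9 = chi_rho(e) = 9.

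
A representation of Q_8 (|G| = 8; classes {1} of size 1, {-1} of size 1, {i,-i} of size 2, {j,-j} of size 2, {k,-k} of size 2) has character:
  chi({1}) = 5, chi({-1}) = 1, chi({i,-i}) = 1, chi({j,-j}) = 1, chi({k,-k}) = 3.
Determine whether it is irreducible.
Not irreducible (reducible): <chi, chi> = 6 > 1.

Working: <chi, chi> = (1/|G|) sum_C |C| * |chi(C)|^2 = (1/8)[1*|5|^2 + 1*|1|^2 + 2*|1|^2 + 2*|1|^2 + 2*|3|^2]
  = (1/8)[(25) + (1) + (2) + (2) + (18)] = 48/8 = 6.
A character is irreducible iff <chi, chi> = 1, so this representation is reducible.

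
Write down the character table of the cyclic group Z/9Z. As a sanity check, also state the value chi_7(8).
Character table of Z/9Z (irreps indexed chi_0,...,chi_8 with chi_k(m) = zeta_9^(k*m), zeta_9 = exp(2*pi*i/9)):
  irrep \ class  {0} (size 1)  {1} (size 1)    {2} (size 1)    {3} (size 1)    {4} (size 1)    {5} (size 1)    {6} (size 1)    {7} (size 1)    {8} (size 1)  
  chi_0          1             1               1               1               1               1               1               1               1             
  chi_1          1             exp(2*I*pi/9)   exp(4*I*pi/9)   exp(2*I*pi/3)   exp(8*I*pi/9)   exp(-8*I*pi/9)  exp(-2*I*pi/3)  exp(-4*I*pi/9)  exp(-2*I*pi/9)
  chi_2          1             exp(4*I*pi/9)   exp(8*I*pi/9)   exp(-2*I*pi/3)  exp(-2*I*pi/9)  exp(2*I*pi/9)   exp(2*I*pi/3)   exp(-8*I*pi/9)  exp(-4*I*pi/9)
  chi_3          1             exp(2*I*pi/3)   exp(-2*I*pi/3)  1               exp(2*I*pi/3)   exp(-2*I*pi/3)  1               exp(2*I*pi/3)   exp(-2*I*pi/3)
  chi_4          1             exp(8*I*pi/9)   exp(-2*I*pi/9)  exp(2*I*pi/3)   exp(-4*I*pi/9)  exp(4*I*pi/9)   exp(-2*I*pi/3)  exp(2*I*pi/9)   exp(-8*I*pi/9)
  chi_5          1             exp(-8*I*pi/9)  exp(2*I*pi/9)   exp(-2*I*pi/3)  exp(4*I*pi/9)   exp(-4*I*pi/9)  exp(2*I*pi/3)   exp(-2*I*pi/9)  exp(8*I*pi/9) 
  chi_6          1             exp(-2*I*pi/3)  exp(2*I*pi/3)   1               exp(-2*I*pi/3)  exp(2*I*pi/3)   1               exp(-2*I*pi/3)  exp(2*I*pi/3) 
  chi_7          1             exp(-4*I*pi/9)  exp(-8*I*pi/9)  exp(2*I*pi/3)   exp(2*I*pi/9)   exp(-2*I*pi/9)  exp(-2*I*pi/3)  exp(8*I*pi/9)   exp(4*I*pi/9) 
  chi_8          1             exp(-2*I*pi/9)  exp(-4*I*pi/9)  exp(-2*I*pi/3)  exp(-8*I*pi/9)  exp(8*I*pi/9)   exp(2*I*pi/3)   exp(4*I*pi/9)   exp(2*I*pi/9) 

Spot check: chi_7(8) = zeta_9^(7*8) = zeta_9^56 = exp(4*I*pi/9).

Justification: Z/9Z is abelian, so all 9 irreducible complex representations are 1-dimensional. They are given by chi_k(m) = zeta_9^(k*m) for k = 0,...,8. Row orthogonality: sum_m chi_k(m) conj(chi_l(m)) = 9 * [k = l].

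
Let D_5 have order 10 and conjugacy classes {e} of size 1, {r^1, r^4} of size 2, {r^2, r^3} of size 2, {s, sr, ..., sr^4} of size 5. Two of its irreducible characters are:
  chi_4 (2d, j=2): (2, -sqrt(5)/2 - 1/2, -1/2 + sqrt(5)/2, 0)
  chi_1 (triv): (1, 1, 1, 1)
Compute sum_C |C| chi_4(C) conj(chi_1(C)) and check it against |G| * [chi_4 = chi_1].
Sum = 0; so <chi_4, chi_1> = 0 (distinct irreducibles are orthogonal).

Explanation: Compute term by term over conjugacy classes (|C| * chi_4(C) * conj(chi_1(C))):
  1*(2)*conj(1) + 2*(-sqrt(5)/2 - 1/2)*conj(1) + 2*(-1/2 + sqrt(5)/2)*conj(1) + 5*(0)*conj(1)
  = (2) + (-sqrt(5) - 1) + (-1 + sqrt(5)) + (0)
  = 0.
Dividing by |G| = 10 gives 0/10 = 0, matching the row-orthogonality relation <chi_4, chi_1> = [chi_4 = chi_1].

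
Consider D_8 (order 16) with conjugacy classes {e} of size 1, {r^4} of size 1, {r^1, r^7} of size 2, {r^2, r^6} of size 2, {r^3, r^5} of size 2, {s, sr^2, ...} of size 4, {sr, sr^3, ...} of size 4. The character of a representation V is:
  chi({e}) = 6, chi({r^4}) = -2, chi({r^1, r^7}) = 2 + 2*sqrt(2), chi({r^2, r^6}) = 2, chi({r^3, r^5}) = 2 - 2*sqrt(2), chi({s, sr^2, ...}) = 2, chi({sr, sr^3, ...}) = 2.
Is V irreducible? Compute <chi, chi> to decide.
Not irreducible (reducible): <chi, chi> = 8 > 1.

<chi, chi> = (1/|G|) sum_C |C| * |chi(C)|^2 = (1/16)[1*|6|^2 + 1*|-2|^2 + 2*|2 + 2*sqrt(2)|^2 + 2*|2|^2 + 2*|2 - 2*sqrt(2)|^2 + 4*|2|^2 + 4*|2|^2]
  = (1/16)[(36) + (4) + (16*sqrt(2) + 24) + (8) + (24 - 16*sqrt(2)) + (16) + (16)] = 128/16 = 8.
A character is irreducible iff <chi, chi> = 1, so this representation is reducible.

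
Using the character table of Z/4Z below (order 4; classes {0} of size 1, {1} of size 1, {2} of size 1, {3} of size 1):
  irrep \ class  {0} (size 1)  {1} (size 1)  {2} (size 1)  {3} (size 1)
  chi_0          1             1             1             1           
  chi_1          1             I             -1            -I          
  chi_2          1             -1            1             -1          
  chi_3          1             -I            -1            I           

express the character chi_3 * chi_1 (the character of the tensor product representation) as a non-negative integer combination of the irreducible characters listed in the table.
chi_3 tensor chi_1 = chi_0 (all other irreducibles have multiplicity 0).

Details: The character of a tensor product is the pointwise product (chi_3 * chi_1)(C) = chi_3(C) * chi_1(C):
  {0}: (1)*(1), {1}: (-I)*(I), {2}: (-1)*(-1), {3}: (I)*(-I)
so (chi_3 * chi_1) takes values
  {0} -> 1, {1} -> 1, {2} -> 1, {3} -> 1.
Now take the inner product of this character with each irreducible chi from the table, <chi_3*chi_1, chi> = (1/4) sum_C |C| (chi_3*chi_1)(C) conj(chi(C)):
  <chi_3*chi_1, chi_0> = (1/4)[1*(1)*conj(1) + 1*(1)*conj(1) + 1*(1)*conj(1) + 1*(1)*conj(1)]
      = (1/4)[(1) + (1) + (1) + (1)] = 4/4 = 1
  <chi_3*chi_1, chi_1> = (1/4)[1*(1)*conj(1) + 1*(1)*conj(I) + 1*(1)*conj(-1) + 1*(1)*conj(-I)]
      = (1/4)[(1) + (-I) + (-1) + (I)] = 0/4 = 0
  <chi_3*chi_1, chi_2> = (1/4)[1*(1)*conj(1) + 1*(1)*conj(-1) + 1*(1)*conj(1) + 1*(1)*conj(-1)]
      = (1/4)[(1) + (-1) + (1) + (-1)] = 0/4 = 0
  <chi_3*chi_1, chi_3> = (1/4)[1*(1)*conj(1) + 1*(1)*conj(-I) + 1*(1)*conj(-1) + 1*(1)*conj(I)]
      = (1/4)[(1) + (I) + (-1) + (-I)] = 0/4 = 0
(Exp terms are combined using exp(i*s)*conj(exp(i*t)) = exp(i*(s-t)), and sums of them are collapsed using the identity that for every m > 1 the m distinct m-th roots of unity sum to 0, e.g. 1 + exp(2*I*pi/3) + exp(-2*I*pi/3) = 0.)
Hence the multiplicities are chi_0: 1. Dimension check: dim(chi_3)*dim(chi_1) = 1*1 = 1 and sum (mult * dim) = 1*1 = 1.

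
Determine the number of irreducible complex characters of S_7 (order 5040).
15

Solution. The number of irreducible complex representations of a finite group equals its number of conjugacy classes. Conjugacy classes in S_7 correspond to cycle types, i.e. partitions of 7; there are p(7) = 15 of them, so S_7 (order 5040) has exactly 15 irreducible complex representations.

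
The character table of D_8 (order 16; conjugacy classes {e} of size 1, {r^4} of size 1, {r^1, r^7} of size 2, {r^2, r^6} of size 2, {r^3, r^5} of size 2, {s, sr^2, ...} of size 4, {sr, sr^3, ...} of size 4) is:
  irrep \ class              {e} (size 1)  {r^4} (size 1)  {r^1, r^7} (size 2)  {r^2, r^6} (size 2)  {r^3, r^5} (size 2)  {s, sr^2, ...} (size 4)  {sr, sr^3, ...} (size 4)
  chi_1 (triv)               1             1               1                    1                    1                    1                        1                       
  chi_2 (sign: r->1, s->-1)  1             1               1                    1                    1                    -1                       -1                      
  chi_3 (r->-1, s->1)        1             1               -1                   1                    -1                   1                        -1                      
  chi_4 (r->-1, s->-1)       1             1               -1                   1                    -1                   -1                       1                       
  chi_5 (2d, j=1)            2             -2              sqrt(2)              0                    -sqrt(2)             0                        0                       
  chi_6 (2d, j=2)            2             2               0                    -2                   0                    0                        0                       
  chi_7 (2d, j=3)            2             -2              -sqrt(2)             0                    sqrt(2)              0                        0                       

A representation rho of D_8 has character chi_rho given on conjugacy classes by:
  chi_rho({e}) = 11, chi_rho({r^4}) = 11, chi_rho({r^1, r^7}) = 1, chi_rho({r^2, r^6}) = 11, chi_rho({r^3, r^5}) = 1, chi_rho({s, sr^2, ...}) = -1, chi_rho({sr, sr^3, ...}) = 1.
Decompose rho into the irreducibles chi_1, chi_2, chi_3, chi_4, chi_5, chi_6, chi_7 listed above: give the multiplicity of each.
Multiplicities: chi_1: 3, chi_2: 3, chi_3: 2, chi_4: 3, chi_5: 0, chi_6: 0, chi_7: 0.

Justification: Use <chi_rho, chi> = (1/|G|) sum_C |C| * chi_rho(C) * conj(chi(C)) with |G| = 16 for each irreducible chi in the table:
  <chi_rho, chi_1> = (1/16)[1*(11)*conj(1) + 1*(11)*conj(1) + 2*(1)*conj(1) + 2*(11)*conj(1) + 2*(1)*conj(1) + 4*(-1)*conj(1) + 4*(1)*conj(1)]
      = (1/16)[(11) + (11) + (2) + (22) + (2) + (-4) + (4)] = 48/16 = 3
  <chi_rho, chi_2> = (1/16)[1*(11)*conj(1) + 1*(11)*conj(1) + 2*(1)*conj(1) + 2*(11)*conj(1) + 2*(1)*conj(1) + 4*(-1)*conj(-1) + 4*(1)*conj(-1)]
      = (1/16)[(11) + (11) + (2) + (22) + (2) + (4) + (-4)] = 48/16 = 3
  <chi_rho, chi_3> = (1/16)[1*(11)*conj(1) + 1*(11)*conj(1) + 2*(1)*conj(-1) + 2*(11)*conj(1) + 2*(1)*conj(-1) + 4*(-1)*conj(1) + 4*(1)*conj(-1)]
      = (1/16)[(11) + (11) + (-2) + (22) + (-2) + (-4) + (-4)] = 32/16 = 2
  <chi_rho, chi_4> = (1/16)[1*(11)*conj(1) + 1*(11)*conj(1) + 2*(1)*conj(-1) + 2*(11)*conj(1) + 2*(1)*conj(-1) + 4*(-1)*conj(-1) + 4*(1)*conj(1)]
      = (1/16)[(11) + (11) + (-2) + (22) + (-2) + (4) + (4)] = 48/16 = 3
  <chi_rho, chi_5> = (1/16)[1*(11)*conj(2) + 1*(11)*conj(-2) + 2*(1)*conj(sqrt(2)) + 2*(11)*conj(0) + 2*(1)*conj(-sqrt(2)) + 4*(-1)*conj(0) + 4*(1)*conj(0)]
      = (1/16)[(22) + (-22) + (2*sqrt(2)) + (0) + (-2*sqrt(2)) + (0) + (0)] = 0/16 = 0
  <chi_rho, chi_6> = (1/16)[1*(11)*conj(2) + 1*(11)*conj(2) + 2*(1)*conj(0) + 2*(11)*conj(-2) + 2*(1)*conj(0) + 4*(-1)*conj(0) + 4*(1)*conj(0)]
      = (1/16)[(22) + (22) + (0) + (-44) + (0) + (0) + (0)] = 0/16 = 0
  <chi_rho, chi_7> = (1/16)[1*(11)*conj(2) + 1*(11)*conj(-2) + 2*(1)*conj(-sqrt(2)) + 2*(11)*conj(0) + 2*(1)*conj(sqrt(2)) + 4*(-1)*conj(0) + 4*(1)*conj(0)]
      = (1/16)[(22) + (-22) + (-2*sqrt(2)) + (0) + (2*sqrt(2)) + (0) + (0)] = 0/16 = 0
Dimension check: dim(rho) = sum (mult * dim) = 3*1 + 3*1 + 2*1 + 3*1 + 0*2 + 0*2 + 0*2 = 11 = chi_rho(e) = 11.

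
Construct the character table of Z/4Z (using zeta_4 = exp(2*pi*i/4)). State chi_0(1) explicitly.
Character table of Z/4Z (irreps indexed chi_0,...,chi_3 with chi_k(m) = zeta_4^(k*m), zeta_4 = exp(2*pi*i/4)):
  irrep \ class  {0} (size 1)  {1} (size 1)  {2} (size 1)  {3} (size 1)
  chi_0          1             1             1             1           
  chi_1          1             I             -1            -I          
  chi_2          1             -1            1             -1          
  chi_3          1             -I            -1            I           

Spot check: chi_0(1) = zeta_4^(0*1) = zeta_4^0 = 1.

Z/4Z is abelian, so all 4 irreducible complex representations are 1-dimensional. They are given by chi_k(m) = zeta_4^(k*m) for k = 0,...,3. Row orthogonality: sum_m chi_k(m) conj(chi_l(m)) = 4 * [k = l].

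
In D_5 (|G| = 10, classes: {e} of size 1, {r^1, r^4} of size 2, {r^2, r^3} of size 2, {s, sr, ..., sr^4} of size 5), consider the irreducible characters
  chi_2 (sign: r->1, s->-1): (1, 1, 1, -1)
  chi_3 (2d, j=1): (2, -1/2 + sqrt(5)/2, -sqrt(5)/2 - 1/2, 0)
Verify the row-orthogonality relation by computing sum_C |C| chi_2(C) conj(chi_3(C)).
Sum = 0; so <chi_2, chi_3> = 0 (distinct irreducibles are orthogonal).

Working: Compute term by term over conjugacy classes (|C| * chi_2(C) * conj(chi_3(C))):
  1*(1)*conj(2) + 2*(1)*conj(-1/2 + sqrt(5)/2) + 2*(1)*conj(-sqrt(5)/2 - 1/2) + 5*(-1)*conj(0)
  = (2) + (-1 + sqrt(5)) + (-sqrt(5) - 1) + (0)
  = 0.
Dividing by |G| = 10 gives 0/10 = 0, matching the row-orthogonality relation <chi_2, chi_3> = [chi_2 = chi_3].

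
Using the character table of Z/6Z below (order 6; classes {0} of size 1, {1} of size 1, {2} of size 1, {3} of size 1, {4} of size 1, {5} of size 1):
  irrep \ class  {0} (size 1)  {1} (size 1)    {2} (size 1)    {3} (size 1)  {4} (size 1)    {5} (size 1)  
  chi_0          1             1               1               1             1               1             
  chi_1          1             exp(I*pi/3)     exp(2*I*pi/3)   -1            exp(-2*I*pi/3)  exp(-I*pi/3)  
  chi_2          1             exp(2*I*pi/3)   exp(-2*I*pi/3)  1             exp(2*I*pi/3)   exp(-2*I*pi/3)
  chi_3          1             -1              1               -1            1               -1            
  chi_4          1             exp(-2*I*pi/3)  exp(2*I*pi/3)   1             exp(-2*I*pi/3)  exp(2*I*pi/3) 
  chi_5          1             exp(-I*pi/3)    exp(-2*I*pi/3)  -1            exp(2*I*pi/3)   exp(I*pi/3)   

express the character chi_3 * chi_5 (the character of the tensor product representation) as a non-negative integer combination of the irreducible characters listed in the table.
chi_3 tensor chi_5 = chi_2 (all other irreducibles have multiplicity 0).

Details: The character of a tensor product is the pointwise product (chi_3 * chi_5)(C) = chi_3(C) * chi_5(C):
  {0}: (1)*(1), {1}: (-1)*(exp(-I*pi/3)), {2}: (1)*(exp(-2*I*pi/3)), {3}: (-1)*(-1), {4}: (1)*(exp(2*I*pi/3)), {5}: (-1)*(exp(I*pi/3))
so (chi_3 * chi_5) takes values
  {0} -> 1, {1} -> -exp(-I*pi/3), {2} -> exp(-2*I*pi/3), {3} -> 1, {4} -> exp(2*I*pi/3), {5} -> -exp(I*pi/3).
Now take the inner product of this character with each irreducible chi from the table, <chi_3*chi_5, chi> = (1/6) sum_C |C| (chi_3*chi_5)(C) conj(chi(C)):
  <chi_3*chi_5, chi_0> = (1/6)[1*(1)*conj(1) + 1*(-exp(-I*pi/3))*conj(1) + 1*(exp(-2*I*pi/3))*conj(1) + 1*(1)*conj(1) + 1*(exp(2*I*pi/3))*conj(1) + 1*(-exp(I*pi/3))*conj(1)]
      = (1/6)[(1) + (-exp(-I*pi/3)) + (exp(-2*I*pi/3)) + (1) + (exp(2*I*pi/3)) + (-exp(I*pi/3))] = 0/6 = 0
  <chi_3*chi_5, chi_1> = (1/6)[1*(1)*conj(1) + 1*(-exp(-I*pi/3))*conj(exp(I*pi/3)) + 1*(exp(-2*I*pi/3))*conj(exp(2*I*pi/3)) + 1*(1)*conj(-1) + 1*(exp(2*I*pi/3))*conj(exp(-2*I*pi/3)) + 1*(-exp(I*pi/3))*conj(exp(-I*pi/3))]
      = (1/6)[(1) + (-exp(-2*I*pi/3)) + (exp(2*I*pi/3)) + (-1) + (exp(-2*I*pi/3)) + (-exp(2*I*pi/3))] = 0/6 = 0
  <chi_3*chi_5, chi_2> = (1/6)[1*(1)*conj(1) + 1*(-exp(-I*pi/3))*conj(exp(2*I*pi/3)) + 1*(exp(-2*I*pi/3))*conj(exp(-2*I*pi/3)) + 1*(1)*conj(1) + 1*(exp(2*I*pi/3))*conj(exp(2*I*pi/3)) + 1*(-exp(I*pi/3))*conj(exp(-2*I*pi/3))]
      = (1/6)[(1) + (1) + (1) + (1) + (1) + (1)] = 6/6 = 1
  <chi_3*chi_5, chi_3> = (1/6)[1*(1)*conj(1) + 1*(-exp(-I*pi/3))*conj(-1) + 1*(exp(-2*I*pi/3))*conj(1) + 1*(1)*conj(-1) + 1*(exp(2*I*pi/3))*conj(1) + 1*(-exp(I*pi/3))*conj(-1)]
      = (1/6)[(1) + (exp(-I*pi/3)) + (exp(-2*I*pi/3)) + (-1) + (exp(2*I*pi/3)) + (exp(I*pi/3))] = 0/6 = 0
  <chi_3*chi_5, chi_4> = (1/6)[1*(1)*conj(1) + 1*(-exp(-I*pi/3))*conj(exp(-2*I*pi/3)) + 1*(exp(-2*I*pi/3))*conj(exp(2*I*pi/3)) + 1*(1)*conj(1) + 1*(exp(2*I*pi/3))*conj(exp(-2*I*pi/3)) + 1*(-exp(I*pi/3))*conj(exp(2*I*pi/3))]
      = (1/6)[(1) + (-exp(I*pi/3)) + (exp(2*I*pi/3)) + (1) + (exp(-2*I*pi/3)) + (-exp(-I*pi/3))] = 0/6 = 0
  <chi_3*chi_5, chi_5> = (1/6)[1*(1)*conj(1) + 1*(-exp(-I*pi/3))*conj(exp(-I*pi/3)) + 1*(exp(-2*I*pi/3))*conj(exp(-2*I*pi/3)) + 1*(1)*conj(-1) + 1*(exp(2*I*pi/3))*conj(exp(2*I*pi/3)) + 1*(-exp(I*pi/3))*conj(exp(I*pi/3))]
      = (1/6)[(1) + (-1) + (1) + (-1) + (1) + (-1)] = 0/6 = 0
(Exp terms are combined using exp(i*s)*conj(exp(i*t)) = exp(i*(s-t)), and sums of them are collapsed using the identity that for every m > 1 the m distinct m-th roots of unity sum to 0, e.g. 1 + exp(2*I*pi/3) + exp(-2*I*pi/3) = 0.)
Hence the multiplicities are chi_2: 1. Dimension check: dim(chi_3)*dim(chi_5) = 1*1 = 1 and sum (mult * dim) = 1*1 = 1.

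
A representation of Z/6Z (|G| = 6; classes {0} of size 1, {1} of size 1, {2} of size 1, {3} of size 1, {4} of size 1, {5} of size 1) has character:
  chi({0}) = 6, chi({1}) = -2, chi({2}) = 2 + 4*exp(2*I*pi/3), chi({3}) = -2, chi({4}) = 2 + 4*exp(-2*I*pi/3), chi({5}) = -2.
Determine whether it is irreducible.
Not irreducible (reducible): <chi, chi> = 12 > 1.

Working: <chi, chi> = (1/|G|) sum_C |C| * |chi(C)|^2 = (1/6)[1*|6|^2 + 1*|-2|^2 + 1*|2 + 4*exp(2*I*pi/3)|^2 + 1*|-2|^2 + 1*|2 + 4*exp(-2*I*pi/3)|^2 + 1*|-2|^2]
  = (1/6)[(36) + (4) + (12) + (4) + (12) + (4)] = 72/6 = 12.
(Exp terms are combined using exp(i*s)*conj(exp(i*t)) = exp(i*(s-t)), and sums of them are collapsed using the identity that for every m > 1 the m distinct m-th roots of unity sum to 0, e.g. 1 + exp(2*I*pi/3) + exp(-2*I*pi/3) = 0.)
A character is irreducible iff <chi, chi> = 1, so this representation is reducible.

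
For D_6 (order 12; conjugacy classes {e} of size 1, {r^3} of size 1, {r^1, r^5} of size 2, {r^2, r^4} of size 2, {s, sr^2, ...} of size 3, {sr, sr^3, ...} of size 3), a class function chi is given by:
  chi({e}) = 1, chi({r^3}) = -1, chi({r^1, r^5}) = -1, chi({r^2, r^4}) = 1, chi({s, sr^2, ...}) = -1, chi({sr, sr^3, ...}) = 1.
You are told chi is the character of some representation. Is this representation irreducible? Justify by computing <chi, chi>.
Irreducible: <chi, chi> = 1.

Justification: <chi, chi> = (1/|G|) sum_C |C| * |chi(C)|^2 = (1/12)[1*|1|^2 + 1*|-1|^2 + 2*|-1|^2 + 2*|1|^2 + 3*|-1|^2 + 3*|1|^2]
  = (1/12)[(1) + (1) + (2) + (2) + (3) + (3)] = 12/12 = 1.
A character is irreducible iff <chi, chi> = 1, so this representation is irreducible.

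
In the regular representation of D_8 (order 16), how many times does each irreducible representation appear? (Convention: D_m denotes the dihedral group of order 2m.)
Each irreducible V_i of dimension d_i appears with multiplicity d_i, i.e. rho_reg = (direct sum over all irreducibles V_i) d_i V_i. The irreducible dimensions for D_8 are 1, 1, 1, 1, 2, 2, 2: 4 irreducibles of dimension 1, each with multiplicity 1; 3 irreducibles of dimension 2, each with multiplicity 2. Total dimension 4*1*1 + 3*2*2 = 16 = |G|.

Reasoning: General theorem: in the regular representation of a finite group G, each irreducible appears with multiplicity equal to its dimension. Check: dim(rho_reg) = sum d_i^2 = 1 + 1 + 1 + 1 + 4 + 4 + 4 = 16 = |G|.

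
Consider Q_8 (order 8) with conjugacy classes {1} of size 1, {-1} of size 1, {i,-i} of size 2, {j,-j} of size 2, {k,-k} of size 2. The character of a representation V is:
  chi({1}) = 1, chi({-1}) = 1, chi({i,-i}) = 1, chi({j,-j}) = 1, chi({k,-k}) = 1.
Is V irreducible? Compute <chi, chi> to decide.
Irreducible: <chi, chi> = 1.

Justification: <chi, chi> = (1/|G|) sum_C |C| * |chi(C)|^2 = (1/8)[1*|1|^2 + 1*|1|^2 + 2*|1|^2 + 2*|1|^2 + 2*|1|^2]
  = (1/8)[(1) + (1) + (2) + (2) + (2)] = 8/8 = 1.
A character is irreducible iff <chi, chi> = 1, so this representation is irreducible.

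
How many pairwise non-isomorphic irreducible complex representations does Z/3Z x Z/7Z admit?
21

Argument: The number of irreducible complex representations of a finite group equals its number of conjugacy classes. Z/3Z x Z/7Z is abelian of order 21, so every element is its own conjugacy class: 21 classes, so Z/3Z x Z/7Z (order 21) has exactly 21 irreducible complex representations.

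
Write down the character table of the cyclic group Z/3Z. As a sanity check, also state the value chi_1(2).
Character table of Z/3Z (irreps indexed chi_0,...,chi_2 with chi_k(m) = zeta_3^(k*m), zeta_3 = exp(2*pi*i/3)):
  irrep \ class  {0} (size 1)  {1} (size 1)    {2} (size 1)  
  chi_0          1             1               1             
  chi_1          1             exp(2*I*pi/3)   exp(-2*I*pi/3)
  chi_2          1             exp(-2*I*pi/3)  exp(2*I*pi/3) 

Spot check: chi_1(2) = zeta_3^(1*2) = zeta_3^2 = exp(-2*I*pi/3).

Solution. Z/3Z is abelian, so all 3 irreducible complex representations are 1-dimensional. They are given by chi_k(m) = zeta_3^(k*m) for k = 0,...,2. Row orthogonality: sum_m chi_k(m) conj(chi_l(m)) = 3 * [k = l].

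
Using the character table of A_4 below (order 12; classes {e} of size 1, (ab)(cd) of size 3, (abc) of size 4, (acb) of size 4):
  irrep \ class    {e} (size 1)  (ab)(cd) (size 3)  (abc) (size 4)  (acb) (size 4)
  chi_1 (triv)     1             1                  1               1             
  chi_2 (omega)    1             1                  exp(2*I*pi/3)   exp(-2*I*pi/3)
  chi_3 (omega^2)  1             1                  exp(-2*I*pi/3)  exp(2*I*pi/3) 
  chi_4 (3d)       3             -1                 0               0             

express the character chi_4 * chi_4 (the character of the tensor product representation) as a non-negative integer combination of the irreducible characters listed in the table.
chi_4 tensor chi_4 = chi_1 + chi_2 + chi_3 + 2*chi_4 (all other irreducibles have multiplicity 0).

Proof sketch: The character of a tensor product is the pointwise product (chi_4 * chi_4)(C) = chi_4(C) * chi_4(C):
  {e}: (3)*(3), (ab)(cd): (-1)*(-1), (abc): (0)*(0), (acb): (0)*(0)
so (chi_4 * chi_4) takes values
  {e} -> 9, (ab)(cd) -> 1, (abc) -> 0, (acb) -> 0.
Now take the inner product of this character with each irreducible chi from the table, <chi_4*chi_4, chi> = (1/12) sum_C |C| (chi_4*chi_4)(C) conj(chi(C)):
  <chi_4*chi_4, chi_1> = (1/12)[1*(9)*conj(1) + 3*(1)*conj(1) + 4*(0)*conj(1) + 4*(0)*conj(1)]
      = (1/12)[(9) + (3) + (0) + (0)] = 12/12 = 1
  <chi_4*chi_4, chi_2> = (1/12)[1*(9)*conj(1) + 3*(1)*conj(1) + 4*(0)*conj(exp(2*I*pi/3)) + 4*(0)*conj(exp(-2*I*pi/3))]
      = (1/12)[(9) + (3) + (0) + (0)] = 12/12 = 1
  <chi_4*chi_4, chi_3> = (1/12)[1*(9)*conj(1) + 3*(1)*conj(1) + 4*(0)*conj(exp(-2*I*pi/3)) + 4*(0)*conj(exp(2*I*pi/3))]
      = (1/12)[(9) + (3) + (0) + (0)] = 12/12 = 1
  <chi_4*chi_4, chi_4> = (1/12)[1*(9)*conj(3) + 3*(1)*conj(-1) + 4*(0)*conj(0) + 4*(0)*conj(0)]
      = (1/12)[(27) + (-3) + (0) + (0)] = 24/12 = 2
(Exp terms are combined using exp(i*s)*conj(exp(i*t)) = exp(i*(s-t)), and sums of them are collapsed using the identity that for every m > 1 the m distinct m-th roots of unity sum to 0, e.g. 1 + exp(2*I*pi/3) + exp(-2*I*pi/3) = 0.)
Hence the multiplicities are chi_1: 1, chi_2: 1, chi_3: 1, chi_4: 2. Dimension check: dim(chi_4)*dim(chi_4) = 3*3 = 9 and sum (mult * dim) = 1*1 + 1*1 + 1*1 + 2*3 = 9.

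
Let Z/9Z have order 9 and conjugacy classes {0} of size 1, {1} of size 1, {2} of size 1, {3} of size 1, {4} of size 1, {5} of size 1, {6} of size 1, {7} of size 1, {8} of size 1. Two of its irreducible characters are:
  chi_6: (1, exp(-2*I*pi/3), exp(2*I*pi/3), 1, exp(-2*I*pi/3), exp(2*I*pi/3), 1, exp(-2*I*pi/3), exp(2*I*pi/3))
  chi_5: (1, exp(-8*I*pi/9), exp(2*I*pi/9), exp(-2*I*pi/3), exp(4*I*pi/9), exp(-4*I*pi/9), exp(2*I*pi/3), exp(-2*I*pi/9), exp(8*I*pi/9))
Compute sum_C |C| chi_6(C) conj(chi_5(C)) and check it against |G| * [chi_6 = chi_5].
Sum = 0; so <chi_6, chi_5> = 0 (distinct irreducibles are orthogonal).

Details: Compute term by term over conjugacy classes (|C| * chi_6(C) * conj(chi_5(C))):
  1*(1)*conj(1) + 1*(exp(-2*I*pi/3))*conj(exp(-8*I*pi/9)) + 1*(exp(2*I*pi/3))*conj(exp(2*I*pi/9)) + 1*(1)*conj(exp(-2*I*pi/3)) + 1*(exp(-2*I*pi/3))*conj(exp(4*I*pi/9)) + 1*(exp(2*I*pi/3))*conj(exp(-4*I*pi/9)) + 1*(1)*conj(exp(2*I*pi/3)) + 1*(exp(-2*I*pi/3))*conj(exp(-2*I*pi/9)) + 1*(exp(2*I*pi/3))*conj(exp(8*I*pi/9))
  = (1) + (exp(2*I*pi/9)) + (exp(4*I*pi/9)) + (exp(2*I*pi/3)) + (exp(8*I*pi/9)) + (exp(-8*I*pi/9)) + (exp(-2*I*pi/3)) + (exp(-4*I*pi/9)) + (exp(-2*I*pi/9))
  = 0.
(Exp terms are combined using exp(i*s)*conj(exp(i*t)) = exp(i*(s-t)), and sums of them are collapsed using the identity that for every m > 1 the m distinct m-th roots of unity sum to 0, e.g. 1 + exp(2*I*pi/3) + exp(-2*I*pi/3) = 0.)
Dividing by |G| = 9 gives 0/9 = 0, matching the row-orthogonality relation <chi_6, chi_5> = [chi_6 = chi_5].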